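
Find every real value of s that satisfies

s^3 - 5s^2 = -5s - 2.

s = -0.3028 or s = 2 or s = 3.3028

Rearrange: s^3 - 5s^2 + 5s + 2 = 0.
Possible rational roots are divisors of 2. Testing s = 2 gives 0, so (s - 2) is a factor.
Divide: s^3 - 5s^2 + 5s + 2 = (s - 2)(s^2 - 3s - 1).
Apply the quadratic formula to s^2 - 3s - 1 = 0: s = (3 +/- sqrt(13))/2, i.e. s ~= 3.3028 or s ~= -0.3028.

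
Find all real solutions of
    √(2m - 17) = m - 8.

Square both sides: 2m - 17 = (m - 8)².
Expand and rearrange: m² - 18m + 81 = 0.
This gives the repeated root m = 9.
Check in the original equation:
  m = 9: √(1) = 1, while m - 8 = 1 — valid.

m = 9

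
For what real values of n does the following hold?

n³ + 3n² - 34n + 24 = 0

Possible rational roots are divisors of 24. Testing n = 4 gives 0, so (n - 4) is a factor.
Divide: n³ + 3n² - 34n + 24 = (n - 4)(n² + 7n - 6).
Apply the quadratic formula to n² + 7n - 6 = 0: n = (-7 ± √73)/2, i.e. n ≈ 0.772 or n ≈ -7.772.

n = -7.772 or n = 0.772 or n = 4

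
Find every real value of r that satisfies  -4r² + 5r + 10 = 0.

r = -1.0752 or r = 2.3252

Discriminant: (5)² − 4·(-4)·10 = 185.
Quadratic formula: r = (-5 ± √185) / (-8).
So r = 5/8 - √(185)/8 ≈ -1.0752 or r = 5/8 + √(185)/8 ≈ 2.3252.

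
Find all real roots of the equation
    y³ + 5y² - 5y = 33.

Rearrange: y³ + 5y² - 5y - 33 = 0.
Possible rational roots are divisors of -33. Testing y = -3 gives 0, so (y + 3) is a factor.
Divide: y³ + 5y² - 5y - 33 = (y + 3)(y² + 2y - 11).
Apply the quadratic formula to y² + 2y - 11 = 0: y = (-2 ± √48)/2, i.e. y ≈ 2.4641 or y ≈ -4.4641.

y = -4.4641 or y = -3 or y = 2.4641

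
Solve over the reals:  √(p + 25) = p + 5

Square both sides: p + 25 = (p + 5)².
Expand and rearrange: p² + 9p = 0.
Solving gives p = 0 or p = -9.
Check each candidate in the original equation:
  p = 0: √(25) = 5, while p + 5 = 5 — valid.
  p = -9: √(16) = 4, while p + 5 = -4 — extraneous.

p = 0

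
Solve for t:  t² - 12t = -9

t = 0.8038 or t = 11.1962

Rearrange to standard form: t² - 12t + 9 = 0.
Discriminant: (-12)² − 4·1·9 = 108.
Quadratic formula: t = (12 ± √108) / 2.
So t = 3·√(3) + 6 ≈ 11.1962 or t = 6 - 3·√(3) ≈ 0.8038.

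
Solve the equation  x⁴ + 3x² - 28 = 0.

Let u = x². The equation becomes u² + 3u - 28 = 0.
Factor: (u + 7)(u - 4) = 0, so u = -7 or u = 4.
x² = -7 < 0 has no real solution.
x² = 4 gives x = ±2.

x = -2 or x = 2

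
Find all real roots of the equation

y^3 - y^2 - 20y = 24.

Rearrange: y^3 - y^2 - 20y - 24 = 0.
Possible rational roots are divisors of -24. Testing y = -3 gives 0, so (y + 3) is a factor.
Divide: y^3 - y^2 - 20y - 24 = (y + 3)(y^2 - 4y - 8).
Apply the quadratic formula to y^2 - 4y - 8 = 0: y = (4 +/- sqrt(48))/2, i.e. y ~= 5.4641 or y ~= -1.4641.

y = -3 or y = -1.4641 or y = 5.4641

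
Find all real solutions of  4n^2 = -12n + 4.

n = -3.3028 or n = 0.3028

Rearrange to standard form: 4n^2 + 12n - 4 = 0.
Discriminant: (12)^2 - 4*4*(-4) = 208.
Quadratic formula: n = (-12 +/- sqrt(208)) / 8.
So n = -3/2 + sqrt(13)/2 ~= 0.3028 or n = -sqrt(13)/2 - 3/2 ~= -3.3028.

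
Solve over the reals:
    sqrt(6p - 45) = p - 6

p = 9

Square both sides: 6p - 45 = (p - 6)^2.
Expand and rearrange: p^2 - 18p + 81 = 0.
This gives the repeated root p = 9.
Check in the original equation:
  p = 9: sqrt(9) = 3, while p - 6 = 3 — valid.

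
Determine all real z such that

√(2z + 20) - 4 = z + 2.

z = -2

Isolate the radical: √(2z + 20) = z + 6.
Square both sides: 2z + 20 = (z + 6)².
Expand and rearrange: z² + 10z + 16 = 0.
Solving gives z = -2 or z = -8.
Check each candidate in the original equation:
  z = -2: √(16) = 4, while z + 6 = 4 — valid.
  z = -8: √(4) = 2, while z + 6 = -2 — extraneous.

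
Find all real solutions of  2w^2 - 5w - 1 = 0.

Discriminant: (-5)^2 - 4*2*(-1) = 33.
Quadratic formula: w = (5 +/- sqrt(33)) / 4.
So w = 5/4 + sqrt(33)/4 ~= 2.6861 or w = 5/4 - sqrt(33)/4 ~= -0.1861.

w = -0.1861 or w = 2.6861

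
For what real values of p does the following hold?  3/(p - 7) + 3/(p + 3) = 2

Multiply both sides by (p - 7)(p + 3):
3(p + 3) + 3(p - 7) = 2(p - 7)(p + 3).
Expand and collect terms: 2p^2 - 14p - 30 = 0.
By the quadratic formula, p = (14 +/- sqrt(436)) / 4, so p ~= 8.7202 or p ~= -1.7202.
Neither value makes a denominator zero (p != 7, p != -3), so both are valid.

p = -1.7202 or p = 8.7202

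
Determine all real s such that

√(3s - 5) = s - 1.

s = 2 or s = 3

Square both sides: 3s - 5 = (s - 1)².
Expand and rearrange: s² - 5s + 6 = 0.
Solving gives s = 3 or s = 2.
Check each candidate in the original equation:
  s = 3: √(4) = 2, while s - 1 = 2 — valid.
  s = 2: √(1) = 1, while s - 1 = 1 — valid.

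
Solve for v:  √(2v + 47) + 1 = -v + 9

Isolate the radical: √(2v + 47) = -v + 8.
Square both sides: 2v + 47 = (-v + 8)².
Expand and rearrange: v² - 18v + 17 = 0.
Solving gives v = 17 or v = 1.
Check each candidate in the original equation:
  v = 17: √(81) = 9, while -v + 8 = -9 — extraneous.
  v = 1: √(49) = 7, while -v + 8 = 7 — valid.

v = 1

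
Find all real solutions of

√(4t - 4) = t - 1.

t = 1 or t = 5

Square both sides: 4t - 4 = (t - 1)².
Expand and rearrange: t² - 6t + 5 = 0.
Solving gives t = 5 or t = 1.
Check each candidate in the original equation:
  t = 5: √(16) = 4, while t - 1 = 4 — valid.
  t = 1: √(0) = 0, while t - 1 = 0 — valid.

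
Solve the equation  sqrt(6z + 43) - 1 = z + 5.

z = 1

Isolate the radical: sqrt(6z + 43) = z + 6.
Square both sides: 6z + 43 = (z + 6)^2.
Expand and rearrange: z^2 + 6z - 7 = 0.
Solving gives z = 1 or z = -7.
Check each candidate in the original equation:
  z = 1: sqrt(49) = 7, while z + 6 = 7 — valid.
  z = -7: sqrt(1) = 1, while z + 6 = -1 — extraneous.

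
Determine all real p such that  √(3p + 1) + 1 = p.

Isolate the radical: √(3p + 1) = p - 1.
Square both sides: 3p + 1 = (p - 1)².
Expand and rearrange: p² - 5p = 0.
Solving gives p = 5 or p = 0.
Check each candidate in the original equation:
  p = 5: √(16) = 4, while p - 1 = 4 — valid.
  p = 0: √(1) = 1, while p - 1 = -1 — extraneous.

p = 5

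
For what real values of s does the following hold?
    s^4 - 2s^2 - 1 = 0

s = -1.5538 or s = 1.5538

Let u = s^2. The equation becomes u^2 - 2u - 1 = 0.
By the quadratic formula, u = 1 + sqrt(2) or u = 1 - sqrt(2).
s^2 = 1 + sqrt(2) gives s = +/-sqrt(1 + sqrt(2)) ~= +/-1.5538.
s^2 = 1 - sqrt(2) < 0 has no real solution.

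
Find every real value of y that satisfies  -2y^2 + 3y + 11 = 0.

Discriminant: (3)^2 - 4*(-2)*11 = 97.
Quadratic formula: y = (-3 +/- sqrt(97)) / (-4).
So y = 3/4 - sqrt(97)/4 ~= -1.7122 or y = 3/4 + sqrt(97)/4 ~= 3.2122.

y = -1.7122 or y = 3.2122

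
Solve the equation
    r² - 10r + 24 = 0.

r = 4 or r = 6

Factor: (r - 6)(r - 4) = 0.
So r = 6 or r = 4.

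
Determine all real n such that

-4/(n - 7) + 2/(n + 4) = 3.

Multiply both sides by (n - 7)(n + 4):
-4(n + 4) + 2(n - 7) = 3(n - 7)(n + 4).
Expand and collect terms: 3n^2 - 7n - 54 = 0.
By the quadratic formula, n = (7 +/- sqrt(697)) / 6, so n ~= 5.5668 or n ~= -3.2335.
Neither value makes a denominator zero (n != 7, n != -4), so both are valid.

n = -3.2335 or n = 5.5668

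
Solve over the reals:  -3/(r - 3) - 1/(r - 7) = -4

Multiply both sides by (r - 3)(r - 7):
-3(r - 7) - (r - 3) = -4(r - 3)(r - 7).
Expand and collect terms: -4r² + 44r - 108 = 0.
By the quadratic formula, r = (-44 ± √208) / -8, so r ≈ 3.6972 or r ≈ 7.3028.
Neither value makes a denominator zero (r ≠ 3, r ≠ 7), so both are valid.

r = 3.6972 or r = 7.3028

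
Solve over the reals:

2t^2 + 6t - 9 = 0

Discriminant: (6)^2 - 4*2*(-9) = 108.
Quadratic formula: t = (-6 +/- sqrt(108)) / 4.
So t = -3/2 + 3*sqrt(3)/2 ~= 1.0981 or t = -3*sqrt(3)/2 - 3/2 ~= -4.0981.

t = -4.0981 or t = 1.0981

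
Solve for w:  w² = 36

Bring every term to one side: w² - 36 = 0.
Factor: (w - 6)(w + 6) = 0.
So w = 6 or w = -6.

w = -6 or w = 6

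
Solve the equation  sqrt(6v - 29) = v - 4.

v = 5 or v = 9

Square both sides: 6v - 29 = (v - 4)^2.
Expand and rearrange: v^2 - 14v + 45 = 0.
Solving gives v = 9 or v = 5.
Check each candidate in the original equation:
  v = 9: sqrt(25) = 5, while v - 4 = 5 — valid.
  v = 5: sqrt(1) = 1, while v - 4 = 1 — valid.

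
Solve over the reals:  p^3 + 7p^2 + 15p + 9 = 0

p = -3 or p = -1

Possible rational roots are divisors of 9. Testing p = -1 gives 0, so (p + 1) is a factor.
Divide: p^3 + 7p^2 + 15p + 9 = (p + 1)(p^2 + 6p + 9).
The quadratic has the repeated root p = -3.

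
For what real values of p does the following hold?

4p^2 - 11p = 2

p = -0.1712 or p = 2.9212

Rearrange to standard form: 4p^2 - 11p - 2 = 0.
Discriminant: (-11)^2 - 4*4*(-2) = 153.
Quadratic formula: p = (11 +/- sqrt(153)) / 8.
So p = 11/8 + 3*sqrt(17)/8 ~= 2.9212 or p = 11/8 - 3*sqrt(17)/8 ~= -0.1712.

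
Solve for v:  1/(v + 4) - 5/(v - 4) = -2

v = -4.3852 or v = 6.3852

Multiply both sides by (v + 4)(v - 4):
(v - 4) - 5(v + 4) = -2(v + 4)(v - 4).
Expand and collect terms: -2v^2 + 4v + 56 = 0.
By the quadratic formula, v = (-4 +/- sqrt(464)) / -4, so v ~= -4.3852 or v ~= 6.3852.
Neither value makes a denominator zero (v != -4, v != 4), so both are valid.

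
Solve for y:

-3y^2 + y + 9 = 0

y = -1.5734 or y = 1.9067

Discriminant: (1)^2 - 4*(-3)*9 = 109.
Quadratic formula: y = (-1 +/- sqrt(109)) / (-6).
So y = 1/6 - sqrt(109)/6 ~= -1.5734 or y = 1/6 + sqrt(109)/6 ~= 1.9067.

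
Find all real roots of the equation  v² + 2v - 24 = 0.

Factor: (v + 6)(v - 4) = 0.
So v = -6 or v = 4.

v = -6 or v = 4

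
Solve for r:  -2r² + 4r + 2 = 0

Discriminant: (4)² − 4·(-2)·2 = 32.
Quadratic formula: r = (-4 ± √32) / (-4).
So r = 1 - √(2) ≈ -0.4142 or r = 1 + √(2) ≈ 2.4142.

r = -0.4142 or r = 2.4142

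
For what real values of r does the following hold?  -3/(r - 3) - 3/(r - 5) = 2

r = 0.6972 or r = 4.3028

Multiply both sides by (r - 3)(r - 5):
-3(r - 5) - 3(r - 3) = 2(r - 3)(r - 5).
Expand and collect terms: 2r^2 - 10r + 6 = 0.
By the quadratic formula, r = (10 +/- sqrt(52)) / 4, so r ~= 4.3028 or r ~= 0.6972.
Neither value makes a denominator zero (r != 3, r != 5), so both are valid.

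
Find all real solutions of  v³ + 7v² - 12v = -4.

v = -8.4721 or v = 0.4721 or v = 1

Rearrange: v³ + 7v² - 12v + 4 = 0.
Possible rational roots are divisors of 4. Testing v = 1 gives 0, so (v - 1) is a factor.
Divide: v³ + 7v² - 12v + 4 = (v - 1)(v² + 8v - 4).
Apply the quadratic formula to v² + 8v - 4 = 0: v = (-8 ± √80)/2, i.e. v ≈ 0.4721 or v ≈ -8.4721.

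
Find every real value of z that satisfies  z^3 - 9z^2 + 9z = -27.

Rearrange: z^3 - 9z^2 + 9z + 27 = 0.
Possible rational roots are divisors of 27. Testing z = 3 gives 0, so (z - 3) is a factor.
Divide: z^3 - 9z^2 + 9z + 27 = (z - 3)(z^2 - 6z - 9).
Apply the quadratic formula to z^2 - 6z - 9 = 0: z = (6 +/- sqrt(72))/2, i.e. z ~= 7.2426 or z ~= -1.2426.

z = -1.2426 or z = 3 or z = 7.2426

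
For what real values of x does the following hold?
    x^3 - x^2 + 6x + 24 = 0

Possible rational roots are divisors of 24. Testing x = -2 gives 0, so (x + 2) is a factor.
Divide: x^3 - x^2 + 6x + 24 = (x + 2)(x^2 - 3x + 12).
The quadratic x^2 - 3x + 12 has discriminant -39 < 0, so no further real roots.

x = -2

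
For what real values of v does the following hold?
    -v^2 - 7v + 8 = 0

v = -8 or v = 1

Factor: -1(v + 8)(v - 1) = 0.
So v = -8 or v = 1.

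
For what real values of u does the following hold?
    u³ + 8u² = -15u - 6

u = -5.4495 or u = -2 or u = -0.5505

Rearrange: u³ + 8u² + 15u + 6 = 0.
Possible rational roots are divisors of 6. Testing u = -2 gives 0, so (u + 2) is a factor.
Divide: u³ + 8u² + 15u + 6 = (u + 2)(u² + 6u + 3).
Apply the quadratic formula to u² + 6u + 3 = 0: u = (-6 ± √24)/2, i.e. u ≈ -0.5505 or u ≈ -5.4495.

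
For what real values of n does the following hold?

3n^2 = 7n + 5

n = -0.5734 or n = 2.9067

Rearrange to standard form: 3n^2 - 7n - 5 = 0.
Discriminant: (-7)^2 - 4*3*(-5) = 109.
Quadratic formula: n = (7 +/- sqrt(109)) / 6.
So n = 7/6 + sqrt(109)/6 ~= 2.9067 or n = 7/6 - sqrt(109)/6 ~= -0.5734.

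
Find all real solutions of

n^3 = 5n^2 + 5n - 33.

n = -2.4641 or n = 3 or n = 4.4641

Rearrange: n^3 - 5n^2 - 5n + 33 = 0.
Possible rational roots are divisors of 33. Testing n = 3 gives 0, so (n - 3) is a factor.
Divide: n^3 - 5n^2 - 5n + 33 = (n - 3)(n^2 - 2n - 11).
Apply the quadratic formula to n^2 - 2n - 11 = 0: n = (2 +/- sqrt(48))/2, i.e. n ~= 4.4641 or n ~= -2.4641.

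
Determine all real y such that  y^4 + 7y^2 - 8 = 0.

Let u = y^2. The equation becomes u^2 + 7u - 8 = 0.
Factor: (u + 8)(u - 1) = 0, so u = -8 or u = 1.
y^2 = -8 < 0 has no real solution.
y^2 = 1 gives y = +/-1.

y = -1 or y = 1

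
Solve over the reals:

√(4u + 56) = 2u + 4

u = 2

Square both sides: 4u + 56 = (2u + 4)².
Expand and rearrange: 4u² + 12u - 40 = 0.
Solving gives u = 2 or u = -5.
Check each candidate in the original equation:
  u = 2: √(64) = 8, while 2u + 4 = 8 — valid.
  u = -5: √(36) = 6, while 2u + 4 = -6 — extraneous.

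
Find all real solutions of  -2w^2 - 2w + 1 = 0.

w = -1.366 or w = 0.366

Discriminant: (-2)^2 - 4*(-2)*1 = 12.
Quadratic formula: w = (2 +/- sqrt(12)) / (-4).
So w = -sqrt(3)/2 - 1/2 ~= -1.366 or w = -1/2 + sqrt(3)/2 ~= 0.366.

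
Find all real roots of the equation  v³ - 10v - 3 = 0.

Possible rational roots are divisors of -3. Testing v = -3 gives 0, so (v + 3) is a factor.
Divide: v³ - 10v - 3 = (v + 3)(v² - 3v - 1).
Apply the quadratic formula to v² - 3v - 1 = 0: v = (3 ± √13)/2, i.e. v ≈ 3.3028 or v ≈ -0.3028.

v = -3 or v = -0.3028 or v = 3.3028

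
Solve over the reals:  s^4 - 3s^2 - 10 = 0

Let u = s^2. The equation becomes u^2 - 3u - 10 = 0.
Factor: (u - 5)(u + 2) = 0, so u = 5 or u = -2.
s^2 = 5 gives s = +/-sqrt(5) ~= +/-2.2361.
s^2 = -2 < 0 has no real solution.

s = -2.2361 or s = 2.2361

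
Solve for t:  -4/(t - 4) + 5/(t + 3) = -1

Multiply both sides by (t - 4)(t + 3):
-4(t + 3) + 5(t - 4) = -(t - 4)(t + 3).
Expand and collect terms: -t² + 44 = 0.
By the quadratic formula, t = (0 ± √176) / -2, so t ≈ -6.6332 or t ≈ 6.6332.
Neither value makes a denominator zero (t ≠ 4, t ≠ -3), so both are valid.

t = -6.6332 or t = 6.6332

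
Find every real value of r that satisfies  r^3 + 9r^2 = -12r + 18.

r = -6.873 or r = -3 or r = 0.873

Rearrange: r^3 + 9r^2 + 12r - 18 = 0.
Possible rational roots are divisors of -18. Testing r = -3 gives 0, so (r + 3) is a factor.
Divide: r^3 + 9r^2 + 12r - 18 = (r + 3)(r^2 + 6r - 6).
Apply the quadratic formula to r^2 + 6r - 6 = 0: r = (-6 +/- sqrt(60))/2, i.e. r ~= 0.873 or r ~= -6.873.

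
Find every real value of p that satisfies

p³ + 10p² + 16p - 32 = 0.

Possible rational roots are divisors of -32. Testing p = -4 gives 0, so (p + 4) is a factor.
Divide: p³ + 10p² + 16p - 32 = (p + 4)(p² + 6p - 8).
Apply the quadratic formula to p² + 6p - 8 = 0: p = (-6 ± √68)/2, i.e. p ≈ 1.1231 or p ≈ -7.1231.

p = -7.1231 or p = -4 or p = 1.1231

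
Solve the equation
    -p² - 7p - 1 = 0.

Discriminant: (-7)² − 4·(-1)·(-1) = 45.
Quadratic formula: p = (7 ± √45) / (-2).
So p = -7/2 - 3·√(5)/2 ≈ -6.8541 or p = -7/2 + 3·√(5)/2 ≈ -0.1459.

p = -6.8541 or p = -0.1459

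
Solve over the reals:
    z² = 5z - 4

z = 1 or z = 4

Bring every term to one side: z² - 5z + 4 = 0.
Factor: (z - 1)(z - 4) = 0.
So z = 1 or z = 4.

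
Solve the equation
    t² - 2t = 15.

Bring every term to one side: t² - 2t - 15 = 0.
Factor: (t + 3)(t - 5) = 0.
So t = -3 or t = 5.

t = -3 or t = 5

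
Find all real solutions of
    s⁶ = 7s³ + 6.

Let u = s³. The equation becomes u² - 7u - 6 = 0.
By the quadratic formula, u = 7/2 + √(73)/2 or u = 7/2 - √(73)/2.
s³ = 7/2 + √(73)/2 gives s = ∛(7/2 + √(73)/2) ≈ 1.9808.
s³ = 7/2 - √(73)/2 gives s = -∛(-7/2 + √(73)/2) ≈ -0.9174.

s = -0.9174 or s = 1.9808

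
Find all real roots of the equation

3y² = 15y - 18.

y = 2 or y = 3

Bring every term to one side: 3y² - 15y + 18 = 0.
Factor: 3(y - 2)(y - 3) = 0.
So y = 2 or y = 3.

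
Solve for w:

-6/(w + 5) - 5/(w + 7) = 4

Multiply both sides by (w + 5)(w + 7):
-6(w + 7) - 5(w + 5) = 4(w + 5)(w + 7).
Expand and collect terms: 4w² + 59w + 207 = 0.
Factor or apply the quadratic formula: w = -5.75 or w = -9.
Neither value makes a denominator zero (w ≠ -5, w ≠ -7), so both are valid.

w = -9 or w = -5.75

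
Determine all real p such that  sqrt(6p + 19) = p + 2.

p = 5

Square both sides: 6p + 19 = (p + 2)^2.
Expand and rearrange: p^2 - 2p - 15 = 0.
Solving gives p = 5 or p = -3.
Check each candidate in the original equation:
  p = 5: sqrt(49) = 7, while p + 2 = 7 — valid.
  p = -3: sqrt(1) = 1, while p + 2 = -1 — extraneous.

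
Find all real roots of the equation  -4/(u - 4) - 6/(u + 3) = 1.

Multiply both sides by (u - 4)(u + 3):
-4(u + 3) - 6(u - 4) = (u - 4)(u + 3).
Expand and collect terms: u² + 9u - 24 = 0.
By the quadratic formula, u = (-9 ± √177) / 2, so u ≈ 2.1521 or u ≈ -11.1521.
Neither value makes a denominator zero (u ≠ 4, u ≠ -3), so both are valid.

u = -11.1521 or u = 2.1521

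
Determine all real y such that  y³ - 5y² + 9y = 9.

Rearrange: y³ - 5y² + 9y - 9 = 0.
Possible rational roots are divisors of -9. Testing y = 3 gives 0, so (y - 3) is a factor.
Divide: y³ - 5y² + 9y - 9 = (y - 3)(y² - 2y + 3).
The quadratic y² - 2y + 3 has discriminant -8 < 0, so no further real roots.

y = 3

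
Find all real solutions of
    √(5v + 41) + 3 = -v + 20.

v = 8

Isolate the radical: √(5v + 41) = -v + 17.
Square both sides: 5v + 41 = (-v + 17)².
Expand and rearrange: v² - 39v + 248 = 0.
Solving gives v = 31 or v = 8.
Check each candidate in the original equation:
  v = 31: √(196) = 14, while -v + 17 = -14 — extraneous.
  v = 8: √(81) = 9, while -v + 17 = 9 — valid.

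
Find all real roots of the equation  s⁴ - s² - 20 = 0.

Let u = s². The equation becomes u² - u - 20 = 0.
Factor: (u - 5)(u + 4) = 0, so u = 5 or u = -4.
s² = 5 gives s = ±√(5) ≈ ±2.2361.
s² = -4 < 0 has no real solution.

s = -2.2361 or s = 2.2361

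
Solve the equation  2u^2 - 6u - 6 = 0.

Discriminant: (-6)^2 - 4*2*(-6) = 84.
Quadratic formula: u = (6 +/- sqrt(84)) / 4.
So u = 3/2 + sqrt(21)/2 ~= 3.7913 or u = 3/2 - sqrt(21)/2 ~= -0.7913.

u = -0.7913 or u = 3.7913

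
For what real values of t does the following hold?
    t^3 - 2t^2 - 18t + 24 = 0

Possible rational roots are divisors of 24. Testing t = -4 gives 0, so (t + 4) is a factor.
Divide: t^3 - 2t^2 - 18t + 24 = (t + 4)(t^2 - 6t + 6).
Apply the quadratic formula to t^2 - 6t + 6 = 0: t = (6 +/- sqrt(12))/2, i.e. t ~= 4.7321 or t ~= 1.2679.

t = -4 or t = 1.2679 or t = 4.7321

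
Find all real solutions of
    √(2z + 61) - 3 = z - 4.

Isolate the radical: √(2z + 61) = z - 1.
Square both sides: 2z + 61 = (z - 1)².
Expand and rearrange: z² - 4z - 60 = 0.
Solving gives z = 10 or z = -6.
Check each candidate in the original equation:
  z = 10: √(81) = 9, while z - 1 = 9 — valid.
  z = -6: √(49) = 7, while z - 1 = -7 — extraneous.

z = 10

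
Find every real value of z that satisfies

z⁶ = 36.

z = -1.8171 or z = 1.8171

Let u = z³. The equation becomes u² - 36 = 0.
Factor: (u + 6)(u - 6) = 0, so u = -6 or u = 6.
z³ = -6 gives z = -∛(6) ≈ -1.8171.
z³ = 6 gives z = ∛(6) ≈ 1.8171.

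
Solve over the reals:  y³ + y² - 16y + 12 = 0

y = -4.8284 or y = 0.8284 or y = 3

Possible rational roots are divisors of 12. Testing y = 3 gives 0, so (y - 3) is a factor.
Divide: y³ + y² - 16y + 12 = (y - 3)(y² + 4y - 4).
Apply the quadratic formula to y² + 4y - 4 = 0: y = (-4 ± √32)/2, i.e. y ≈ 0.8284 or y ≈ -4.8284.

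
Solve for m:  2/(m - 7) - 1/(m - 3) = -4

m = 3.2889 or m = 6.4611

Multiply both sides by (m - 7)(m - 3):
2(m - 3) - (m - 7) = -4(m - 7)(m - 3).
Expand and collect terms: -4m^2 + 39m - 85 = 0.
By the quadratic formula, m = (-39 +/- sqrt(161)) / -8, so m ~= 3.2889 or m ~= 6.4611.
Neither value makes a denominator zero (m != 7, m != 3), so both are valid.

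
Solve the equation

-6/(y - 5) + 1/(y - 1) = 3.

y = 2 or y = 2.3333

Multiply both sides by (y - 5)(y - 1):
-6(y - 1) + (y - 5) = 3(y - 5)(y - 1).
Expand and collect terms: 3y² - 13y + 14 = 0.
Factor or apply the quadratic formula: y = 2.3333 or y = 2.
Neither value makes a denominator zero (y ≠ 5, y ≠ 1), so both are valid.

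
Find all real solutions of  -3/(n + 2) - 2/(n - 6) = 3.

n = -3.0792 or n = 5.4126

Multiply both sides by (n + 2)(n - 6):
-3(n - 6) - 2(n + 2) = 3(n + 2)(n - 6).
Expand and collect terms: 3n² - 7n - 50 = 0.
By the quadratic formula, n = (7 ± √649) / 6, so n ≈ 5.4126 or n ≈ -3.0792.
Neither value makes a denominator zero (n ≠ -2, n ≠ 6), so both are valid.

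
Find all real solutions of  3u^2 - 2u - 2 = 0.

u = -0.5486 or u = 1.2153

Discriminant: (-2)^2 - 4*3*(-2) = 28.
Quadratic formula: u = (2 +/- sqrt(28)) / 6.
So u = 1/3 + sqrt(7)/3 ~= 1.2153 or u = 1/3 - sqrt(7)/3 ~= -0.5486.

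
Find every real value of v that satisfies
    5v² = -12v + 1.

Rearrange to standard form: 5v² + 12v - 1 = 0.
Discriminant: (12)² − 4·5·(-1) = 164.
Quadratic formula: v = (-12 ± √164) / 10.
So v = -6/5 + √(41)/5 ≈ 0.0806 or v = -√(41)/5 - 6/5 ≈ -2.4806.

v = -2.4806 or v = 0.0806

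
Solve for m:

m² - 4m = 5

m = -1 or m = 5

Bring every term to one side: m² - 4m - 5 = 0.
Factor: (m - 5)(m + 1) = 0.
So m = 5 or m = -1.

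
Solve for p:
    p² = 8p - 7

Bring every term to one side: p² - 8p + 7 = 0.
Factor: (p - 1)(p - 7) = 0.
So p = 1 or p = 7.

p = 1 or p = 7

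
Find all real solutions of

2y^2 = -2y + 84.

y = -7 or y = 6

Bring every term to one side: 2y^2 + 2y - 84 = 0.
Factor: 2(y - 6)(y + 7) = 0.
So y = 6 or y = -7.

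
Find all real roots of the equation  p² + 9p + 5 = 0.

p = -8.4051 or p = -0.5949

Discriminant: (9)² − 4·1·5 = 61.
Quadratic formula: p = (-9 ± √61) / 2.
So p = -9/2 + √(61)/2 ≈ -0.5949 or p = -9/2 - √(61)/2 ≈ -8.4051.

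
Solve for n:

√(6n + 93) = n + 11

Square both sides: 6n + 93 = (n + 11)².
Expand and rearrange: n² + 16n + 28 = 0.
Solving gives n = -2 or n = -14.
Check each candidate in the original equation:
  n = -2: √(81) = 9, while n + 11 = 9 — valid.
  n = -14: √(9) = 3, while n + 11 = -3 — extraneous.

n = -2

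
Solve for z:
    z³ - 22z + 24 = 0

Possible rational roots are divisors of 24. Testing z = 4 gives 0, so (z - 4) is a factor.
Divide: z³ - 22z + 24 = (z - 4)(z² + 4z - 6).
Apply the quadratic formula to z² + 4z - 6 = 0: z = (-4 ± √40)/2, i.e. z ≈ 1.1623 or z ≈ -5.1623.

z = -5.1623 or z = 1.1623 or z = 4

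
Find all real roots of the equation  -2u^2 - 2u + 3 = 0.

Discriminant: (-2)^2 - 4*(-2)*3 = 28.
Quadratic formula: u = (2 +/- sqrt(28)) / (-4).
So u = -sqrt(7)/2 - 1/2 ~= -1.8229 or u = -1/2 + sqrt(7)/2 ~= 0.8229.

u = -1.8229 or u = 0.8229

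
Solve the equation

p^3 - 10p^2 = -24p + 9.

p = 0.4586 or p = 3 or p = 6.5414

Rearrange: p^3 - 10p^2 + 24p - 9 = 0.
Possible rational roots are divisors of -9. Testing p = 3 gives 0, so (p - 3) is a factor.
Divide: p^3 - 10p^2 + 24p - 9 = (p - 3)(p^2 - 7p + 3).
Apply the quadratic formula to p^2 - 7p + 3 = 0: p = (7 +/- sqrt(37))/2, i.e. p ~= 6.5414 or p ~= 0.4586.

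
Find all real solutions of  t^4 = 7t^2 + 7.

Let u = t^2. The equation becomes u^2 - 7u - 7 = 0.
By the quadratic formula, u = 7/2 + sqrt(77)/2 or u = 7/2 - sqrt(77)/2.
t^2 = 7/2 + sqrt(77)/2 gives t = +/-sqrt(7/2 + sqrt(77)/2) ~= +/-2.8085.
t^2 = 7/2 - sqrt(77)/2 < 0 has no real solution.

t = -2.8085 or t = 2.8085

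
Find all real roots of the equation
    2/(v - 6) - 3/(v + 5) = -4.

Multiply both sides by (v - 6)(v + 5):
2(v + 5) - 3(v - 6) = -4(v - 6)(v + 5).
Expand and collect terms: -4v^2 + 5v + 92 = 0.
By the quadratic formula, v = (-5 +/- sqrt(1497)) / -8, so v ~= -4.2114 or v ~= 5.4614.
Neither value makes a denominator zero (v != 6, v != -5), so both are valid.

v = -4.2114 or v = 5.4614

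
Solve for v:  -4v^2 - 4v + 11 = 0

Discriminant: (-4)^2 - 4*(-4)*11 = 192.
Quadratic formula: v = (4 +/- sqrt(192)) / (-8).
So v = -sqrt(3) - 1/2 ~= -2.2321 or v = -1/2 + sqrt(3) ~= 1.2321.

v = -2.2321 or v = 1.2321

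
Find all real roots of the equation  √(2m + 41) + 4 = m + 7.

m = 4

Isolate the radical: √(2m + 41) = m + 3.
Square both sides: 2m + 41 = (m + 3)².
Expand and rearrange: m² + 4m - 32 = 0.
Solving gives m = 4 or m = -8.
Check each candidate in the original equation:
  m = 4: √(49) = 7, while m + 3 = 7 — valid.
  m = -8: √(25) = 5, while m + 3 = -5 — extraneous.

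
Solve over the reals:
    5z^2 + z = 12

Rearrange to standard form: 5z^2 + z - 12 = 0.
Discriminant: (1)^2 - 4*5*(-12) = 241.
Quadratic formula: z = (-1 +/- sqrt(241)) / 10.
So z = -1/10 + sqrt(241)/10 ~= 1.4524 or z = -sqrt(241)/10 - 1/10 ~= -1.6524.

z = -1.6524 or z = 1.4524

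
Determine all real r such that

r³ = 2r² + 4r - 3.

r = -1.618 or r = 0.618 or r = 3

Rearrange: r³ - 2r² - 4r + 3 = 0.
Possible rational roots are divisors of 3. Testing r = 3 gives 0, so (r - 3) is a factor.
Divide: r³ - 2r² - 4r + 3 = (r - 3)(r² + r - 1).
Apply the quadratic formula to r² + r - 1 = 0: r = (-1 ± √5)/2, i.e. r ≈ 0.618 or r ≈ -1.618.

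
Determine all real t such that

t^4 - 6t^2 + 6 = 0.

Let u = t^2. The equation becomes u^2 - 6u + 6 = 0.
By the quadratic formula, u = sqrt(3) + 3 or u = 3 - sqrt(3).
t^2 = sqrt(3) + 3 gives t = +/-sqrt(sqrt(3) + 3) ~= +/-2.1753.
t^2 = 3 - sqrt(3) gives t = +/-sqrt(3 - sqrt(3)) ~= +/-1.126.

t = -2.1753 or t = -1.126 or t = 1.126 or t = 2.1753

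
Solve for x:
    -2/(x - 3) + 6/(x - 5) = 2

x = 2.5505 or x = 7.4495

Multiply both sides by (x - 3)(x - 5):
-2(x - 5) + 6(x - 3) = 2(x - 3)(x - 5).
Expand and collect terms: 2x² - 20x + 38 = 0.
By the quadratic formula, x = (20 ± √96) / 4, so x ≈ 7.4495 or x ≈ 2.5505.
Neither value makes a denominator zero (x ≠ 3, x ≠ 5), so both are valid.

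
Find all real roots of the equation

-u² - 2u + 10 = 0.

u = -4.3166 or u = 2.3166

Discriminant: (-2)² − 4·(-1)·10 = 44.
Quadratic formula: u = (2 ± √44) / (-2).
So u = -√(11) - 1 ≈ -4.3166 or u = -1 + √(11) ≈ 2.3166.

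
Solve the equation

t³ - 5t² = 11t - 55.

Rearrange: t³ - 5t² - 11t + 55 = 0.
Possible rational roots are divisors of 55. Testing t = 5 gives 0, so (t - 5) is a factor.
Divide: t³ - 5t² - 11t + 55 = (t - 5)(t² - 11).
Apply the quadratic formula to t² - 11 = 0: t = (0 ± √44)/2, i.e. t ≈ 3.3166 or t ≈ -3.3166.

t = -3.3166 or t = 3.3166 or t = 5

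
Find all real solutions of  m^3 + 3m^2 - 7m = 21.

Rearrange: m^3 + 3m^2 - 7m - 21 = 0.
Possible rational roots are divisors of -21. Testing m = -3 gives 0, so (m + 3) is a factor.
Divide: m^3 + 3m^2 - 7m - 21 = (m + 3)(m^2 - 7).
Apply the quadratic formula to m^2 - 7 = 0: m = (0 +/- sqrt(28))/2, i.e. m ~= 2.6458 or m ~= -2.6458.

m = -3 or m = -2.6458 or m = 2.6458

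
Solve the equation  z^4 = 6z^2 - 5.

Let u = z^2. The equation becomes u^2 - 6u + 5 = 0.
Factor: (u - 1)(u - 5) = 0, so u = 1 or u = 5.
z^2 = 1 gives z = +/-1.
z^2 = 5 gives z = +/-sqrt(5) ~= +/-2.2361.

z = -2.2361 or z = -1 or z = 1 or z = 2.2361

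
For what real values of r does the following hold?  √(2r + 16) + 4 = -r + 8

r = 0

Isolate the radical: √(2r + 16) = -r + 4.
Square both sides: 2r + 16 = (-r + 4)².
Expand and rearrange: r² - 10r = 0.
Solving gives r = 10 or r = 0.
Check each candidate in the original equation:
  r = 10: √(36) = 6, while -r + 4 = -6 — extraneous.
  r = 0: √(16) = 4, while -r + 4 = 4 — valid.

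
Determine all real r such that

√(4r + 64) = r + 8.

r = 0

Square both sides: 4r + 64 = (r + 8)².
Expand and rearrange: r² + 12r = 0.
Solving gives r = 0 or r = -12.
Check each candidate in the original equation:
  r = 0: √(64) = 8, while r + 8 = 8 — valid.
  r = -12: √(16) = 4, while r + 8 = -4 — extraneous.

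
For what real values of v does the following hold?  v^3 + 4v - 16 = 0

Possible rational roots are divisors of -16. Testing v = 2 gives 0, so (v - 2) is a factor.
Divide: v^3 + 4v - 16 = (v - 2)(v^2 + 2v + 8).
The quadratic v^2 + 2v + 8 has discriminant -28 < 0, so no further real roots.

v = 2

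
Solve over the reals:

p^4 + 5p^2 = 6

Let u = p^2. The equation becomes u^2 + 5u - 6 = 0.
Factor: (u + 6)(u - 1) = 0, so u = -6 or u = 1.
p^2 = -6 < 0 has no real solution.
p^2 = 1 gives p = +/-1.

p = -1 or p = 1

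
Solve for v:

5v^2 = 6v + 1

v = -0.1483 or v = 1.3483

Rearrange to standard form: 5v^2 - 6v - 1 = 0.
Discriminant: (-6)^2 - 4*5*(-1) = 56.
Quadratic formula: v = (6 +/- sqrt(56)) / 10.
So v = 3/5 + sqrt(14)/5 ~= 1.3483 or v = 3/5 - sqrt(14)/5 ~= -0.1483.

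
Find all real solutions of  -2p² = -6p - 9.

Rearrange to standard form: -2p² + 6p + 9 = 0.
Discriminant: (6)² − 4·(-2)·9 = 108.
Quadratic formula: p = (-6 ± √108) / (-4).
So p = 3/2 - 3·√(3)/2 ≈ -1.0981 or p = 3/2 + 3·√(3)/2 ≈ 4.0981.

p = -1.0981 or p = 4.0981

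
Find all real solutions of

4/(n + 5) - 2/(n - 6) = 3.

Multiply both sides by (n + 5)(n - 6):
4(n - 6) - 2(n + 5) = 3(n + 5)(n - 6).
Expand and collect terms: 3n^2 - 5n - 56 = 0.
By the quadratic formula, n = (5 +/- sqrt(697)) / 6, so n ~= 5.2335 or n ~= -3.5668.
Neither value makes a denominator zero (n != -5, n != 6), so both are valid.

n = -3.5668 or n = 5.2335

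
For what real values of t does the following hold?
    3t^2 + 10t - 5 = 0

Discriminant: (10)^2 - 4*3*(-5) = 160.
Quadratic formula: t = (-10 +/- sqrt(160)) / 6.
So t = -5/3 + 2*sqrt(10)/3 ~= 0.4415 or t = -2*sqrt(10)/3 - 5/3 ~= -3.7749.

t = -3.7749 or t = 0.4415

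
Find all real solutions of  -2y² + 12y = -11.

Rearrange to standard form: -2y² + 12y + 11 = 0.
Discriminant: (12)² − 4·(-2)·11 = 232.
Quadratic formula: y = (-12 ± √232) / (-4).
So y = 3 - √(58)/2 ≈ -0.8079 or y = 3 + √(58)/2 ≈ 6.8079.

y = -0.8079 or y = 6.8079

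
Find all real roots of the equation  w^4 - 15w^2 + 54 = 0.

Let u = w^2. The equation becomes u^2 - 15u + 54 = 0.
Factor: (u - 9)(u - 6) = 0, so u = 9 or u = 6.
w^2 = 9 gives w = +/-3.
w^2 = 6 gives w = +/-sqrt(6) ~= +/-2.4495.

w = -3 or w = -2.4495 or w = 2.4495 or w = 3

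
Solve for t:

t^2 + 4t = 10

Rearrange to standard form: t^2 + 4t - 10 = 0.
Discriminant: (4)^2 - 4*1*(-10) = 56.
Quadratic formula: t = (-4 +/- sqrt(56)) / 2.
So t = -2 + sqrt(14) ~= 1.7417 or t = -sqrt(14) - 2 ~= -5.7417.

t = -5.7417 or t = 1.7417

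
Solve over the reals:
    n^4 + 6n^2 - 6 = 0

n = -0.9343 or n = 0.9343

Let u = n^2. The equation becomes u^2 + 6u - 6 = 0.
By the quadratic formula, u = -3 + sqrt(15) or u = -sqrt(15) - 3.
n^2 = -3 + sqrt(15) gives n = +/-sqrt(-3 + sqrt(15)) ~= +/-0.9343.
n^2 = -sqrt(15) - 3 < 0 has no real solution.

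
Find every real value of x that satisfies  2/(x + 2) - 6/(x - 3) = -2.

Multiply both sides by (x + 2)(x - 3):
2(x - 3) - 6(x + 2) = -2(x + 2)(x - 3).
Expand and collect terms: -2x^2 + 6x + 30 = 0.
By the quadratic formula, x = (-6 +/- sqrt(276)) / -4, so x ~= -2.6533 or x ~= 5.6533.
Neither value makes a denominator zero (x != -2, x != 3), so both are valid.

x = -2.6533 or x = 5.6533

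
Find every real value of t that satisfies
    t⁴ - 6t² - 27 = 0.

t = -3 or t = 3

Let u = t². The equation becomes u² - 6u - 27 = 0.
Factor: (u + 3)(u - 9) = 0, so u = -3 or u = 9.
t² = -3 < 0 has no real solution.
t² = 9 gives t = ±3.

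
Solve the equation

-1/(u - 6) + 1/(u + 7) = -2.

Multiply both sides by (u - 6)(u + 7):
-(u + 7) + (u - 6) = -2(u - 6)(u + 7).
Expand and collect terms: -2u^2 - 2u + 97 = 0.
By the quadratic formula, u = (2 +/- sqrt(780)) / -4, so u ~= -7.4821 or u ~= 6.4821.
Neither value makes a denominator zero (u != 6, u != -7), so both are valid.

u = -7.4821 or u = 6.4821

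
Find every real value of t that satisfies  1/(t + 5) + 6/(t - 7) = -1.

Multiply both sides by (t + 5)(t - 7):
(t - 7) + 6(t + 5) = -(t + 5)(t - 7).
Expand and collect terms: -t^2 - 5t + 12 = 0.
By the quadratic formula, t = (5 +/- sqrt(73)) / -2, so t ~= -6.772 or t ~= 1.772.
Neither value makes a denominator zero (t != -5, t != 7), so both are valid.

t = -6.772 or t = 1.772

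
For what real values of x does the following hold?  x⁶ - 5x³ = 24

Let u = x³. The equation becomes u² - 5u - 24 = 0.
Factor: (u - 8)(u + 3) = 0, so u = 8 or u = -3.
x³ = 8 gives x = 2.
x³ = -3 gives x = -∛(3) ≈ -1.4422.

x = -1.4422 or x = 2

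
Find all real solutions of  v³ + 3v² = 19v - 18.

v = -6.4051 or v = 1.4051 or v = 2

Rearrange: v³ + 3v² - 19v + 18 = 0.
Possible rational roots are divisors of 18. Testing v = 2 gives 0, so (v - 2) is a factor.
Divide: v³ + 3v² - 19v + 18 = (v - 2)(v² + 5v - 9).
Apply the quadratic formula to v² + 5v - 9 = 0: v = (-5 ± √61)/2, i.e. v ≈ 1.4051 or v ≈ -6.4051.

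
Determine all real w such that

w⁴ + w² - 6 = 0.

Let u = w². The equation becomes u² + u - 6 = 0.
Factor: (u + 3)(u - 2) = 0, so u = -3 or u = 2.
w² = -3 < 0 has no real solution.
w² = 2 gives w = ±√(2) ≈ ±1.4142.

w = -1.4142 or w = 1.4142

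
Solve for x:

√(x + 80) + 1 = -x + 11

x = 1

Isolate the radical: √(x + 80) = -x + 10.
Square both sides: x + 80 = (-x + 10)².
Expand and rearrange: x² - 21x + 20 = 0.
Solving gives x = 20 or x = 1.
Check each candidate in the original equation:
  x = 20: √(100) = 10, while -x + 10 = -10 — extraneous.
  x = 1: √(81) = 9, while -x + 10 = 9 — valid.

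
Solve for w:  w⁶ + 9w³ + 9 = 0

Let u = w³. The equation becomes u² + 9u + 9 = 0.
By the quadratic formula, u = -9/2 + 3·√(5)/2 or u = -9/2 - 3·√(5)/2.
w³ = -9/2 + 3·√(5)/2 gives w = -∛(9/2 - 3·√(5)/2) ≈ -1.0464.
w³ = -9/2 - 3·√(5)/2 gives w = -∛(3·√(5)/2 + 9/2) ≈ -1.9878.

w = -1.9878 or w = -1.0464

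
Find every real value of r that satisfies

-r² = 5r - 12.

r = -6.772 or r = 1.772

Rearrange to standard form: -r² - 5r + 12 = 0.
Discriminant: (-5)² − 4·(-1)·12 = 73.
Quadratic formula: r = (5 ± √73) / (-2).
So r = -√(73)/2 - 5/2 ≈ -6.772 or r = -5/2 + √(73)/2 ≈ 1.772.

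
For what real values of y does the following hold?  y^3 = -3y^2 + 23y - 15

y = -6.7417 or y = 0.7417 or y = 3

Rearrange: y^3 + 3y^2 - 23y + 15 = 0.
Possible rational roots are divisors of 15. Testing y = 3 gives 0, so (y - 3) is a factor.
Divide: y^3 + 3y^2 - 23y + 15 = (y - 3)(y^2 + 6y - 5).
Apply the quadratic formula to y^2 + 6y - 5 = 0: y = (-6 +/- sqrt(56))/2, i.e. y ~= 0.7417 or y ~= -6.7417.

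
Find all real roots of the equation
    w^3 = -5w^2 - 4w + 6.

Rearrange: w^3 + 5w^2 + 4w - 6 = 0.
Possible rational roots are divisors of -6. Testing w = -3 gives 0, so (w + 3) is a factor.
Divide: w^3 + 5w^2 + 4w - 6 = (w + 3)(w^2 + 2w - 2).
Apply the quadratic formula to w^2 + 2w - 2 = 0: w = (-2 +/- sqrt(12))/2, i.e. w ~= 0.7321 or w ~= -2.7321.

w = -3 or w = -2.7321 or w = 0.7321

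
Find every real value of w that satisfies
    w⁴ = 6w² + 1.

Let u = w². The equation becomes u² - 6u - 1 = 0.
By the quadratic formula, u = 3 + √(10) or u = 3 - √(10).
w² = 3 + √(10) gives w = ±√(3 + √(10)) ≈ ±2.4824.
w² = 3 - √(10) < 0 has no real solution.

w = -2.4824 or w = 2.4824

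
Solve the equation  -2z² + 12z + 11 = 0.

Discriminant: (12)² − 4·(-2)·11 = 232.
Quadratic formula: z = (-12 ± √232) / (-4).
So z = 3 - √(58)/2 ≈ -0.8079 or z = 3 + √(58)/2 ≈ 6.8079.

z = -0.8079 or z = 6.8079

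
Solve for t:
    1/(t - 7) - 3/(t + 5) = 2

t = -6.4462 or t = 7.4462

Multiply both sides by (t - 7)(t + 5):
(t + 5) - 3(t - 7) = 2(t - 7)(t + 5).
Expand and collect terms: 2t² - 2t - 96 = 0.
By the quadratic formula, t = (2 ± √772) / 4, so t ≈ 7.4462 or t ≈ -6.4462.
Neither value makes a denominator zero (t ≠ 7, t ≠ -5), so both are valid.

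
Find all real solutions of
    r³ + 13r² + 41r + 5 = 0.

r = -7.873 or r = -5 or r = -0.127

Possible rational roots are divisors of 5. Testing r = -5 gives 0, so (r + 5) is a factor.
Divide: r³ + 13r² + 41r + 5 = (r + 5)(r² + 8r + 1).
Apply the quadratic formula to r² + 8r + 1 = 0: r = (-8 ± √60)/2, i.e. r ≈ -0.127 or r ≈ -7.873.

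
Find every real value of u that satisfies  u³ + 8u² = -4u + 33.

Rearrange: u³ + 8u² + 4u - 33 = 0.
Possible rational roots are divisors of -33. Testing u = -3 gives 0, so (u + 3) is a factor.
Divide: u³ + 8u² + 4u - 33 = (u + 3)(u² + 5u - 11).
Apply the quadratic formula to u² + 5u - 11 = 0: u = (-5 ± √69)/2, i.e. u ≈ 1.6533 or u ≈ -6.6533.

u = -6.6533 or u = -3 or u = 1.6533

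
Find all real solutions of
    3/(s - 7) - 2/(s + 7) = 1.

s = -8.6788 or s = 9.6788

Multiply both sides by (s - 7)(s + 7):
3(s + 7) - 2(s - 7) = (s - 7)(s + 7).
Expand and collect terms: s^2 - s - 84 = 0.
By the quadratic formula, s = (1 +/- sqrt(337)) / 2, so s ~= 9.6788 or s ~= -8.6788.
Neither value makes a denominator zero (s != 7, s != -7), so both are valid.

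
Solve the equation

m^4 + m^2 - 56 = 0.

m = -2.6458 or m = 2.6458

Let u = m^2. The equation becomes u^2 + u - 56 = 0.
Factor: (u + 8)(u - 7) = 0, so u = -8 or u = 7.
m^2 = -8 < 0 has no real solution.
m^2 = 7 gives m = +/-sqrt(7) ~= +/-2.6458.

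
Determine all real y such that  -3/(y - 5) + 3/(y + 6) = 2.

y = -4.2081 or y = 3.2081

Multiply both sides by (y - 5)(y + 6):
-3(y + 6) + 3(y - 5) = 2(y - 5)(y + 6).
Expand and collect terms: 2y² + 2y - 27 = 0.
By the quadratic formula, y = (-2 ± √220) / 4, so y ≈ 3.2081 or y ≈ -4.2081.
Neither value makes a denominator zero (y ≠ 5, y ≠ -6), so both are valid.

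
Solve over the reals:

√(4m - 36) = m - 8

Square both sides: 4m - 36 = (m - 8)².
Expand and rearrange: m² - 20m + 100 = 0.
This gives the repeated root m = 10.
Check in the original equation:
  m = 10: √(4) = 2, while m - 8 = 2 — valid.

m = 10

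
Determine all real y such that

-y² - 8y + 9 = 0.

y = -9 or y = 1

Factor: -1(y - 1)(y + 9) = 0.
So y = 1 or y = -9.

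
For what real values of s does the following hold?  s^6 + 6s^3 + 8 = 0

Let u = s^3. The equation becomes u^2 + 6u + 8 = 0.
Factor: (u + 2)(u + 4) = 0, so u = -2 or u = -4.
s^3 = -2 gives s = -(2)^(1/3) ~= -1.2599.
s^3 = -4 gives s = -(4)^(1/3) ~= -1.5874.

s = -1.5874 or s = -1.2599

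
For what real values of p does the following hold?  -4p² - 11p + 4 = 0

p = -3.0752 or p = 0.3252

Discriminant: (-11)² − 4·(-4)·4 = 185.
Quadratic formula: p = (11 ± √185) / (-8).
So p = -√(185)/8 - 11/8 ≈ -3.0752 or p = -11/8 + √(185)/8 ≈ 0.3252.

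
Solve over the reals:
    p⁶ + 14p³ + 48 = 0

p = -2 or p = -1.8171

Let u = p³. The equation becomes u² + 14u + 48 = 0.
Factor: (u + 8)(u + 6) = 0, so u = -8 or u = -6.
p³ = -8 gives p = -2.
p³ = -6 gives p = -∛(6) ≈ -1.8171.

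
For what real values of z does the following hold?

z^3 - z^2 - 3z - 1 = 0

z = -1 or z = -0.4142 or z = 2.4142

Possible rational roots are divisors of -1. Testing z = -1 gives 0, so (z + 1) is a factor.
Divide: z^3 - z^2 - 3z - 1 = (z + 1)(z^2 - 2z - 1).
Apply the quadratic formula to z^2 - 2z - 1 = 0: z = (2 +/- sqrt(8))/2, i.e. z ~= 2.4142 or z ~= -0.4142.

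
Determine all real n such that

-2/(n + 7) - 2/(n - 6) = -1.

Multiply both sides by (n + 7)(n - 6):
-2(n - 6) - 2(n + 7) = -(n + 7)(n - 6).
Expand and collect terms: -n^2 + 3n + 44 = 0.
By the quadratic formula, n = (-3 +/- sqrt(185)) / -2, so n ~= -5.3007 or n ~= 8.3007.
Neither value makes a denominator zero (n != -7, n != 6), so both are valid.

n = -5.3007 or n = 8.3007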